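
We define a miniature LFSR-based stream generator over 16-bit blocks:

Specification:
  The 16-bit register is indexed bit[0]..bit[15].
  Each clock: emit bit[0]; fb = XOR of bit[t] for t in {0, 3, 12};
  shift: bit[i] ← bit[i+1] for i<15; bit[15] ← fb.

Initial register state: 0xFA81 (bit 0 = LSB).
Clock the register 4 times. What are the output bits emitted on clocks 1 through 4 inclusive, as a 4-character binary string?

reg_0 = 0xFA81
clock 1: out=1, reg = 0x7D40
clock 2: out=0, reg = 0xBEA0
clock 3: out=0, reg = 0xDF50
clock 4: out=0, reg = 0xEFA8

1000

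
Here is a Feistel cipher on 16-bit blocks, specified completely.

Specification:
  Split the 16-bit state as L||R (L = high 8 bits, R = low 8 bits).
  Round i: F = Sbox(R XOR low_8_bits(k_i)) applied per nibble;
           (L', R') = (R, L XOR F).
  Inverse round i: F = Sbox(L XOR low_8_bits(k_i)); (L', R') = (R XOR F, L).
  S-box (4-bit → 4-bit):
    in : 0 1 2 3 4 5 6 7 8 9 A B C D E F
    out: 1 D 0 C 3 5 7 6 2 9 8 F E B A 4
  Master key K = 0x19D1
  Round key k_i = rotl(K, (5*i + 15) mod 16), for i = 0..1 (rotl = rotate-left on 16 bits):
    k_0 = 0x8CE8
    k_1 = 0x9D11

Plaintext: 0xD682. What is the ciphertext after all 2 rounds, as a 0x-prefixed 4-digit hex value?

s_0 = plaintext = 0xD682
s_1 = Round(s_0, k_0) = 0x82AE
s_2 = Round(s_1, k_1) = 0xAE76

0xAE76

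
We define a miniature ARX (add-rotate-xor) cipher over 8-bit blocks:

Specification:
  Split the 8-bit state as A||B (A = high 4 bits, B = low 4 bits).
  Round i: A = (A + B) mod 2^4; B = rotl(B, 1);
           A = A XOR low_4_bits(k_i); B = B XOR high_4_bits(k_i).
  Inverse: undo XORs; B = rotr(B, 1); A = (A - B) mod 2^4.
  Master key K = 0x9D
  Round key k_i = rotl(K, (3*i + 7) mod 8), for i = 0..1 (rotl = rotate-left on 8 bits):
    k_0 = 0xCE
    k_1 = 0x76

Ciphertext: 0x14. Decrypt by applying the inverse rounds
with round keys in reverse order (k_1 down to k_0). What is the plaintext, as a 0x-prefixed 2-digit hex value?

s_0 = ciphertext = 0x14
s_1 = InvRound(s_0, k_1) = 0xE9
s_2 = InvRound(s_1, k_0) = 0x6A

0x6A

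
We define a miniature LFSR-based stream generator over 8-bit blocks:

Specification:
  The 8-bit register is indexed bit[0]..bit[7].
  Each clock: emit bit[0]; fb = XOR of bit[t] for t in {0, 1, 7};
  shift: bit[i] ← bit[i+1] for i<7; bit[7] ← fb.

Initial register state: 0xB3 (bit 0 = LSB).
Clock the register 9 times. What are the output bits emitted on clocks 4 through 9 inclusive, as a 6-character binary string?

011011

reg_0 = 0xB3
clock 1: out=1, reg = 0xD9
clock 2: out=1, reg = 0x6C
clock 3: out=0, reg = 0x36
clock 4: out=0, reg = 0x9B
clock 5: out=1, reg = 0xCD
clock 6: out=1, reg = 0x66
clock 7: out=0, reg = 0xB3
clock 8: out=1, reg = 0xD9
clock 9: out=1, reg = 0x6C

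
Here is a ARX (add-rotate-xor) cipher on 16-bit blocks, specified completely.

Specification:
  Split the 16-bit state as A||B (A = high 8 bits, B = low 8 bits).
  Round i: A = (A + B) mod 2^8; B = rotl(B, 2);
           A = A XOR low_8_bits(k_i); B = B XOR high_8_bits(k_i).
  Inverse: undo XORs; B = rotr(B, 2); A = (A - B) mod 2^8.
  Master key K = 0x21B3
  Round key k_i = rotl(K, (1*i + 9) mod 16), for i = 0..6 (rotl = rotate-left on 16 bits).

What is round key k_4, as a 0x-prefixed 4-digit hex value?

0x6436

K = 0x21B3
k_0 = rotl(K, (1*0+9) mod 16) = rotl(K, 9) = 0x6643
k_1 = rotl(K, (1*1+9) mod 16) = rotl(K, 10) = 0xCC86
k_2 = rotl(K, (1*2+9) mod 16) = rotl(K, 11) = 0x990D
k_3 = rotl(K, (1*3+9) mod 16) = rotl(K, 12) = 0x321B
k_4 = rotl(K, (1*4+9) mod 16) = rotl(K, 13) = 0x6436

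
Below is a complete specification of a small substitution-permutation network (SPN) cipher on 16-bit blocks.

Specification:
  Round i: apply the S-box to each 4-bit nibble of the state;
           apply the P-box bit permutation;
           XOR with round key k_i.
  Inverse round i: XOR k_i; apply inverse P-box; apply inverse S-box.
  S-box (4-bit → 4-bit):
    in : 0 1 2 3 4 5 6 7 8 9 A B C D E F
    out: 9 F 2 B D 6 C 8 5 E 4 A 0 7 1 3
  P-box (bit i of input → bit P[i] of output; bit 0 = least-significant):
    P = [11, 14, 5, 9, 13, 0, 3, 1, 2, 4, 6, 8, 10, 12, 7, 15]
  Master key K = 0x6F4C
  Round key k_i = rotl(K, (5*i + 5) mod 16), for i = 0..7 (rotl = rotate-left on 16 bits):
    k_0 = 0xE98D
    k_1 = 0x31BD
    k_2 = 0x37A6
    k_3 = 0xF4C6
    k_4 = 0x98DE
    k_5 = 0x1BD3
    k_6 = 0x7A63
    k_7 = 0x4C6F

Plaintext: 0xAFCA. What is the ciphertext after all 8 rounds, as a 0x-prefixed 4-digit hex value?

s_0 = plaintext = 0xAFCA
s_1 = Round(s_0, k_0) = 0xE939
s_2 = Round(s_1, k_1) = 0x56CE
s_3 = Round(s_2, k_2) = 0x2E66
s_4 = Round(s_3, k_3) = 0xE6E8
s_5 = Round(s_4, k_4) = 0xB5BE
s_6 = Round(s_5, k_5) = 0x8380
s_7 = Round(s_6, k_6) = 0x55FF
s_8 = Round(s_7, k_7) = 0x34BE

0x34BE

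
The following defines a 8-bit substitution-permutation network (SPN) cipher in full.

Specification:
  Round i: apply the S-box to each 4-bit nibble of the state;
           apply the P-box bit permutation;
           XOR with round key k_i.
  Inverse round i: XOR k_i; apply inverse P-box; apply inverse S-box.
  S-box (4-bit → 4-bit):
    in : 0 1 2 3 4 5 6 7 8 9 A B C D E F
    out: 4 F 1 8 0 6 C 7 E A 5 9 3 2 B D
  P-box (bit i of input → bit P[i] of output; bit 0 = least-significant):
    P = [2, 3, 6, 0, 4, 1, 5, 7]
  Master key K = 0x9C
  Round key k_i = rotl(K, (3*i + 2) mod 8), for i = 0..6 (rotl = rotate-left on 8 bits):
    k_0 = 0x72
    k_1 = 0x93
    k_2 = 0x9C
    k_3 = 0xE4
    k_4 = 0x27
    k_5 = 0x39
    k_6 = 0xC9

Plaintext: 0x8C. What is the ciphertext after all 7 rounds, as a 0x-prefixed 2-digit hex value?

0x4D

s_0 = plaintext = 0x8C
s_1 = Round(s_0, k_0) = 0xDC
s_2 = Round(s_1, k_1) = 0x9D
s_3 = Round(s_2, k_2) = 0x16
s_4 = Round(s_3, k_3) = 0x17
s_5 = Round(s_4, k_4) = 0xD9
s_6 = Round(s_5, k_5) = 0x32
s_7 = Round(s_6, k_6) = 0x4D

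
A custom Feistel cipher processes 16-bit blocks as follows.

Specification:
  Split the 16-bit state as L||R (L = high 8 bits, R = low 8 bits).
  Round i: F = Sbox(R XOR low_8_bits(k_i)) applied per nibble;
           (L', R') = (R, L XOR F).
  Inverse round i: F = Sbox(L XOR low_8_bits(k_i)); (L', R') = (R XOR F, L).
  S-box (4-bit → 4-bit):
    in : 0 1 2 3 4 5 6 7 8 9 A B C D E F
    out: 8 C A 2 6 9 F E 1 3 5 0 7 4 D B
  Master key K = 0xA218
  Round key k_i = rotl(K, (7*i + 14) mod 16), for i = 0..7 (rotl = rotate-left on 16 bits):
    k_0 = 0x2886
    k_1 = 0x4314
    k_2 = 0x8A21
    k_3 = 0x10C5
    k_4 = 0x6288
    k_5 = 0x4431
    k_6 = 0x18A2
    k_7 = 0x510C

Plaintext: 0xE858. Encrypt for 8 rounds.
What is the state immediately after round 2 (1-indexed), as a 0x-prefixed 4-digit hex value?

0xA554

s_0 = plaintext = 0xE858
s_1 = Round(s_0, k_0) = 0x58A5
s_2 = Round(s_1, k_1) = 0xA554
s_3 = Round(s_2, k_2) = 0x544C
s_4 = Round(s_3, k_3) = 0x4C47
s_5 = Round(s_4, k_4) = 0x4737
s_6 = Round(s_5, k_5) = 0x37C8
s_7 = Round(s_6, k_6) = 0xC8C2
s_8 = Round(s_7, k_7) = 0xC2B5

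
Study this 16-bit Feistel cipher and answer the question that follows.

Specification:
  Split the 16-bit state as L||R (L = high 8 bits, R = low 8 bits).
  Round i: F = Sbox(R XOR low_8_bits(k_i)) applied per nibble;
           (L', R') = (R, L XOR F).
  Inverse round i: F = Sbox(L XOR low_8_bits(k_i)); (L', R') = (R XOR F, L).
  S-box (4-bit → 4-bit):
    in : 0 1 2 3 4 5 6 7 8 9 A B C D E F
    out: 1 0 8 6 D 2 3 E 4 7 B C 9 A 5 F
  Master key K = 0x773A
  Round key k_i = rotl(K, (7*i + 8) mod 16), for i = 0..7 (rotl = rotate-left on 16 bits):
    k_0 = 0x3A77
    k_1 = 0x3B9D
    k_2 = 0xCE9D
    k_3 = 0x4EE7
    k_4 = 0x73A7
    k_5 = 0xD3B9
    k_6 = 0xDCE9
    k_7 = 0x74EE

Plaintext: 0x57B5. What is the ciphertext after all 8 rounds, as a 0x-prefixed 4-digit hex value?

s_0 = plaintext = 0x57B5
s_1 = Round(s_0, k_0) = 0xB5CF
s_2 = Round(s_1, k_1) = 0xCF9D
s_3 = Round(s_2, k_2) = 0x9DDE
s_4 = Round(s_3, k_3) = 0xDEFA
s_5 = Round(s_4, k_4) = 0xFAF4
s_6 = Round(s_5, k_5) = 0xF420
s_7 = Round(s_6, k_6) = 0x2063
s_8 = Round(s_7, k_7) = 0x636A

0x636A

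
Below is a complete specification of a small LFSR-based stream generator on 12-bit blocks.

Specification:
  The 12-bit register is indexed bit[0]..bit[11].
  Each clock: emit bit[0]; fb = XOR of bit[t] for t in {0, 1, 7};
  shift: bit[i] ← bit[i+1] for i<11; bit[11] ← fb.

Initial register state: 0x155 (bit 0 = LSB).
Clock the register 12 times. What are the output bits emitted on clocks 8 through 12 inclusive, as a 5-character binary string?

reg_0 = 0x155
clock 1: out=1, reg = 0x8AA
clock 2: out=0, reg = 0x455
clock 3: out=1, reg = 0xA2A
clock 4: out=0, reg = 0xD15
clock 5: out=1, reg = 0xE8A
clock 6: out=0, reg = 0x745
clock 7: out=1, reg = 0xBA2
clock 8: out=0, reg = 0x5D1
clock 9: out=1, reg = 0x2E8
clock 10: out=0, reg = 0x974
clock 11: out=0, reg = 0x4BA
clock 12: out=0, reg = 0x25D

01000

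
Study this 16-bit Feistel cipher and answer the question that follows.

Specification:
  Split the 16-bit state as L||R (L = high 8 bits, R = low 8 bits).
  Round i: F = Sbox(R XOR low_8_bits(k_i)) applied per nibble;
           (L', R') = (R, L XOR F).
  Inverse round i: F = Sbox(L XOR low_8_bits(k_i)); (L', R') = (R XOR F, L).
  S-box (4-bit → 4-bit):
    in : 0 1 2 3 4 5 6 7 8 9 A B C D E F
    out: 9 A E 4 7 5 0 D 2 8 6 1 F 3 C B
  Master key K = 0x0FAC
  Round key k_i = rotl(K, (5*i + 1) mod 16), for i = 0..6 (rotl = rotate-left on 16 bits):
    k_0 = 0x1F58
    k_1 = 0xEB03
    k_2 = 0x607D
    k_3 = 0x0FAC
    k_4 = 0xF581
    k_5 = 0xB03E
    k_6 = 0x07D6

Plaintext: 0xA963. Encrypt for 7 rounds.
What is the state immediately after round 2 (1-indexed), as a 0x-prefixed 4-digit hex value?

0xE8A2

s_0 = plaintext = 0xA963
s_1 = Round(s_0, k_0) = 0x63E8
s_2 = Round(s_1, k_1) = 0xE8A2
s_3 = Round(s_2, k_2) = 0xA2D3
s_4 = Round(s_3, k_3) = 0xD379
s_5 = Round(s_4, k_4) = 0x7961
s_6 = Round(s_5, k_5) = 0x6122
s_7 = Round(s_6, k_6) = 0x22D6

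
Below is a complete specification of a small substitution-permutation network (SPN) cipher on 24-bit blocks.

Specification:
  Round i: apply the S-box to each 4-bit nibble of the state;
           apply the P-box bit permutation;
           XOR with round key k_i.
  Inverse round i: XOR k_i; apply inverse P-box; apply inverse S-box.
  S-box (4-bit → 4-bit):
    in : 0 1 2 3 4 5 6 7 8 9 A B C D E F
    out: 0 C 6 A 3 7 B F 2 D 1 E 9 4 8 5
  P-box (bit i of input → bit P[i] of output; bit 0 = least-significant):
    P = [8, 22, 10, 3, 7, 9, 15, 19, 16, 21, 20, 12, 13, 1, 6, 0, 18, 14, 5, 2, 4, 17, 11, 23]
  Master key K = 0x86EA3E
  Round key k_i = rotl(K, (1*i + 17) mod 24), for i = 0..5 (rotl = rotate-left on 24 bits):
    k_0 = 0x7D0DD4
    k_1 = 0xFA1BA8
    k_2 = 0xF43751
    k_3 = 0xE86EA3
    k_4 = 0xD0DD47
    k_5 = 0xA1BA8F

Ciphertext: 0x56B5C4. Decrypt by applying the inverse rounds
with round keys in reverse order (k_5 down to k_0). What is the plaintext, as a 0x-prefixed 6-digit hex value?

s_0 = ciphertext = 0x56B5C4
s_1 = InvRound(s_0, k_5) = 0xBAB587
s_2 = InvRound(s_1, k_4) = 0x28F8C8
s_3 = InvRound(s_2, k_3) = 0xEDBE2B
s_4 = InvRound(s_3, k_2) = 0xFD2F1C
s_5 = InvRound(s_4, k_1) = 0x49ACAD
s_6 = InvRound(s_5, k_0) = 0xAF92DC

0xAF92DC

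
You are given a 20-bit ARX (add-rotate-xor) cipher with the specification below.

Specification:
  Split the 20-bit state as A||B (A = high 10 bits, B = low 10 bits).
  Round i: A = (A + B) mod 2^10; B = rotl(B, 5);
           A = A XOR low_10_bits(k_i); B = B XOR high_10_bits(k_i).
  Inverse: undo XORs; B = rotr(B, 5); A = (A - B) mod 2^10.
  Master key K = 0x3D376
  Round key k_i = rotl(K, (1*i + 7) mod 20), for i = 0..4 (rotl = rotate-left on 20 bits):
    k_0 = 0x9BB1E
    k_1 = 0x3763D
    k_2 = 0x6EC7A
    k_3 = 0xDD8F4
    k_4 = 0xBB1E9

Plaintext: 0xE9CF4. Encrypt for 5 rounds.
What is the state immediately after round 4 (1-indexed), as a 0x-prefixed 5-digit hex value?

0xF7DE1

s_0 = plaintext = 0xE9CF4
s_1 = Round(s_0, k_0) = 0xE14E9
s_2 = Round(s_1, k_1) = 0x94DFA
s_3 = Round(s_2, k_2) = 0x0DEF4
s_4 = Round(s_3, k_3) = 0xF7DE1
s_5 = Round(s_4, k_4) = 0x0A6C3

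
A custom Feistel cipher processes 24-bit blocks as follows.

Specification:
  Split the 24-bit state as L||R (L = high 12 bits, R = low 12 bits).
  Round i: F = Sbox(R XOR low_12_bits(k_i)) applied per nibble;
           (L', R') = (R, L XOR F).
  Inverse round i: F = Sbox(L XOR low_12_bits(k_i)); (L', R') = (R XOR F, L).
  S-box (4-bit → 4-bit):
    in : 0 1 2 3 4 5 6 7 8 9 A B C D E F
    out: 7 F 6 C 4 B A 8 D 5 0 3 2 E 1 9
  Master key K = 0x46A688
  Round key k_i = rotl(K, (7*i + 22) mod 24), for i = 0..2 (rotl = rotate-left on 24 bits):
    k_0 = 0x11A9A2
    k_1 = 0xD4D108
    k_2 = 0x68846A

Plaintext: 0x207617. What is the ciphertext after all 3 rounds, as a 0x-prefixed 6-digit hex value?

0x6D3D09

s_0 = plaintext = 0x207617
s_1 = Round(s_0, k_0) = 0x617B3C
s_2 = Round(s_1, k_1) = 0xB3C6D3
s_3 = Round(s_2, k_2) = 0x6D3D09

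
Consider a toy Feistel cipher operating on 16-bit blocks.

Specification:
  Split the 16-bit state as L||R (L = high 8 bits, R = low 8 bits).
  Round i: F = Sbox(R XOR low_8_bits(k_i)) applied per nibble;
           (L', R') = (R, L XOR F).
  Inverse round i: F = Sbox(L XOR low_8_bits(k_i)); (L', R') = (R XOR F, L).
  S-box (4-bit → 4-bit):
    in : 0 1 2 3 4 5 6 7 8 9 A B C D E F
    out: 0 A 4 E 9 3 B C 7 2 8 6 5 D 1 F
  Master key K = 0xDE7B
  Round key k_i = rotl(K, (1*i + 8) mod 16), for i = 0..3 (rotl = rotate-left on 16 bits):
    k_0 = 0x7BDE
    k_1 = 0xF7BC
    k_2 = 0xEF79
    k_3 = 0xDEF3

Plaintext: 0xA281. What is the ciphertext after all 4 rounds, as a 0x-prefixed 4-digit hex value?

s_0 = plaintext = 0xA281
s_1 = Round(s_0, k_0) = 0x819D
s_2 = Round(s_1, k_1) = 0x9DCB
s_3 = Round(s_2, k_2) = 0xCBF9
s_4 = Round(s_3, k_3) = 0xF9C3

0xF9C3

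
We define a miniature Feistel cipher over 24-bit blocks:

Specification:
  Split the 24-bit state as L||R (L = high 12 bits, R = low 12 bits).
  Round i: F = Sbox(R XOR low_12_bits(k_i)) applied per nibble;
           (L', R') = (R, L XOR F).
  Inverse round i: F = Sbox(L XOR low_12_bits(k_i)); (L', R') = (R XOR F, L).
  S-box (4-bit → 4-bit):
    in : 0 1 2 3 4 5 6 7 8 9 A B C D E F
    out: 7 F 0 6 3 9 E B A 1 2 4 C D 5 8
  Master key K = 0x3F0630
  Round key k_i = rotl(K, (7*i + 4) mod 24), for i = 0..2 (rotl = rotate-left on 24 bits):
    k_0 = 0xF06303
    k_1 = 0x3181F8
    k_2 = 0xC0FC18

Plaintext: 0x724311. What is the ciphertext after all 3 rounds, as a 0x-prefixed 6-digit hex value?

0xC1D7AD

s_0 = plaintext = 0x724311
s_1 = Round(s_0, k_0) = 0x3110D4
s_2 = Round(s_1, k_1) = 0x0D4C1D
s_3 = Round(s_2, k_2) = 0xC1D7AD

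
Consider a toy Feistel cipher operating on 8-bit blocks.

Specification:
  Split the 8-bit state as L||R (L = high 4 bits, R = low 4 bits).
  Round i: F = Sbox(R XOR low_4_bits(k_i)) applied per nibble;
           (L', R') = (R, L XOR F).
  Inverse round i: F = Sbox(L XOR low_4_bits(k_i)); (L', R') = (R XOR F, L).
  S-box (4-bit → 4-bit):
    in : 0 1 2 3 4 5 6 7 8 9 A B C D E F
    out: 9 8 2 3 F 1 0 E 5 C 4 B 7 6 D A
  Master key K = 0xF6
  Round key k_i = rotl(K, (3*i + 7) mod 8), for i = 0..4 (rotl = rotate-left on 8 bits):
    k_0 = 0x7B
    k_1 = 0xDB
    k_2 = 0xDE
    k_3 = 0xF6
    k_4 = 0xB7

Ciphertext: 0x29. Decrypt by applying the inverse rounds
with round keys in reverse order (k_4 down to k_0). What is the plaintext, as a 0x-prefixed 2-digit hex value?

s_0 = ciphertext = 0x29
s_1 = InvRound(s_0, k_4) = 0x82
s_2 = InvRound(s_1, k_3) = 0xF8
s_3 = InvRound(s_2, k_2) = 0x0F
s_4 = InvRound(s_3, k_1) = 0x40
s_5 = InvRound(s_4, k_0) = 0xA4

0xA4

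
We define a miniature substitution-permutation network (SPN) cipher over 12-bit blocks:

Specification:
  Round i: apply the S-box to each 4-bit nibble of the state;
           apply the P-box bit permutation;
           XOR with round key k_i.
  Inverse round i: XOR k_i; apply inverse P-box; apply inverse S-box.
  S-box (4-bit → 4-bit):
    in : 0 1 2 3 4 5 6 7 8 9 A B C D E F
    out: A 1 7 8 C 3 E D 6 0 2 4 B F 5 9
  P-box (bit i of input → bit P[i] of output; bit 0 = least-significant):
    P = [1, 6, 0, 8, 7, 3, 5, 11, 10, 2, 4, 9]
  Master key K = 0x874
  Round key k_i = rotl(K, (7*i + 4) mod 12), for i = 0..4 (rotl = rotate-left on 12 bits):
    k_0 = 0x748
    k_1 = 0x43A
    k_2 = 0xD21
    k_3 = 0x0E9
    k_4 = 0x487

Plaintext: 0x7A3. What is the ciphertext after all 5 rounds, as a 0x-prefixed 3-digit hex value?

s_0 = plaintext = 0x7A3
s_1 = Round(s_0, k_0) = 0x050
s_2 = Round(s_1, k_1) = 0x7F6
s_3 = Round(s_2, k_2) = 0x2F0
s_4 = Round(s_3, k_3) = 0xD3D
s_5 = Round(s_4, k_4) = 0xBD0

0xBD0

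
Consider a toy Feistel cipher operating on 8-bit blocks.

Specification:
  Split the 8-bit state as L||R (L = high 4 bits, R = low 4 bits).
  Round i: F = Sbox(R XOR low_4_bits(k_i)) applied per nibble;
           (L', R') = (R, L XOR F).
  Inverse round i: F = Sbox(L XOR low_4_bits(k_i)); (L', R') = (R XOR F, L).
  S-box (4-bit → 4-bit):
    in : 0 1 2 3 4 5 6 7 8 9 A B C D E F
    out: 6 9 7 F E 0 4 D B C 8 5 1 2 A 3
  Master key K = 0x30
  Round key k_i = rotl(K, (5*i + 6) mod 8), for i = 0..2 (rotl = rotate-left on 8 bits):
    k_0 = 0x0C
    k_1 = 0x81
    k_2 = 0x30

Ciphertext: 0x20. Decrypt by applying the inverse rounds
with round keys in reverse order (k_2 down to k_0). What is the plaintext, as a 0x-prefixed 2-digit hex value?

0xF6

s_0 = ciphertext = 0x20
s_1 = InvRound(s_0, k_2) = 0x72
s_2 = InvRound(s_1, k_1) = 0x67
s_3 = InvRound(s_2, k_0) = 0xF6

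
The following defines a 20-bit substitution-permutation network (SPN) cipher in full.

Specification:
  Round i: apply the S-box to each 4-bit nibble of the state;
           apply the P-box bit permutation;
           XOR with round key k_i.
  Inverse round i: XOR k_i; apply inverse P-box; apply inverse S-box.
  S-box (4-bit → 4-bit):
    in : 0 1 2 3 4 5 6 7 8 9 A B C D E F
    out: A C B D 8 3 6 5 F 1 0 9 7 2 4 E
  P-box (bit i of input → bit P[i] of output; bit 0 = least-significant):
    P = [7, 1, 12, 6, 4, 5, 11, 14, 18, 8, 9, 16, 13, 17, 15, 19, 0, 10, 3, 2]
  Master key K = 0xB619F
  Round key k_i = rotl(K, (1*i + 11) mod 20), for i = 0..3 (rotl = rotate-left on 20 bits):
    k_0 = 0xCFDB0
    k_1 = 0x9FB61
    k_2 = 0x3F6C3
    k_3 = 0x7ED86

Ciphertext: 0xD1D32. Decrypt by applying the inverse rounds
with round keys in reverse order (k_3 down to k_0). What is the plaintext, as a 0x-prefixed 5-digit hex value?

s_0 = ciphertext = 0xD1D32
s_1 = InvRound(s_0, k_3) = 0x48A27
s_2 = InvRound(s_1, k_2) = 0x05BF3
s_3 = InvRound(s_2, k_1) = 0xA3495
s_4 = InvRound(s_3, k_0) = 0xB65FA

0xB65FA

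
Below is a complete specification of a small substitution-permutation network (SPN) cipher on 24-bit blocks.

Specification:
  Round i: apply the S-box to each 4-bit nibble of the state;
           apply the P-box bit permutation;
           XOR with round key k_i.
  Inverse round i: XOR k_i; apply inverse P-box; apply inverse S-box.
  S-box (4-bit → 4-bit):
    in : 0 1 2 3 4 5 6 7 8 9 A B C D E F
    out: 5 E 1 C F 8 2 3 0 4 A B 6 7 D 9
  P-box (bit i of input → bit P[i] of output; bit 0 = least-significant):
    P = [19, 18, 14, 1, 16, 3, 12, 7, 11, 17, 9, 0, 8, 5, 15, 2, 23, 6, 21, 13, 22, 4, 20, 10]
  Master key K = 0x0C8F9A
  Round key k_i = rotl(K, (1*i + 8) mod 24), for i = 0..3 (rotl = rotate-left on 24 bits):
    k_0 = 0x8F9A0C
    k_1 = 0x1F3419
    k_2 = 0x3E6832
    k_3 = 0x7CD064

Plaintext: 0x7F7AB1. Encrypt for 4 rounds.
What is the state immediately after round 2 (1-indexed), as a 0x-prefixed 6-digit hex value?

s_0 = plaintext = 0x7F7AB1
s_1 = Round(s_0, k_0) = 0x48FBB7
s_2 = Round(s_1, k_1) = 0x403984
s_3 = Round(s_2, k_2) = 0xC2AE24
s_4 = Round(s_3, k_3) = 0xE19A53

0x403984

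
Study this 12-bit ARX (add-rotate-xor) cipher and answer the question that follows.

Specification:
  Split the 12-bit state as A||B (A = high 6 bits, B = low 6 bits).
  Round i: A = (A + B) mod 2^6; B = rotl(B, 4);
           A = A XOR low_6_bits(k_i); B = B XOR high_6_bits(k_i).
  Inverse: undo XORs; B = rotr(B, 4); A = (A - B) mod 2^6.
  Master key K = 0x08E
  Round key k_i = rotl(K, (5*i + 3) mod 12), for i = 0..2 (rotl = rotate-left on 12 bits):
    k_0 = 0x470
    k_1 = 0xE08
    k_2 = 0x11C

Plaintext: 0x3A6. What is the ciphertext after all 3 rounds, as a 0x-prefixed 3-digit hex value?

s_0 = plaintext = 0x3A6
s_1 = Round(s_0, k_0) = 0x138
s_2 = Round(s_1, k_1) = 0xD36
s_3 = Round(s_2, k_2) = 0xDA9

0xDA9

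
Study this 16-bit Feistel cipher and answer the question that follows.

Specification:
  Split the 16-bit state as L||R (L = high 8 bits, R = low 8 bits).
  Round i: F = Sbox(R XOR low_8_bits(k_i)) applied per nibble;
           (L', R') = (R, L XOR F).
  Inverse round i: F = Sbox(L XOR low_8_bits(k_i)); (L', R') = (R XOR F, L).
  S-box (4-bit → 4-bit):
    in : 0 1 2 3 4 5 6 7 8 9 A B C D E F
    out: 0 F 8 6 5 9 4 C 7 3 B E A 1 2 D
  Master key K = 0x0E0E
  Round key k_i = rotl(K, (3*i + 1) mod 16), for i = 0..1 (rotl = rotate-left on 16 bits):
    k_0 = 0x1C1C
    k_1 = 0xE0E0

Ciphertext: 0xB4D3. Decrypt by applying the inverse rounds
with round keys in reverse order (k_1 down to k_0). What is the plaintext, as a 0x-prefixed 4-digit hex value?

0x2F46

s_0 = ciphertext = 0xB4D3
s_1 = InvRound(s_0, k_1) = 0x46B4
s_2 = InvRound(s_1, k_0) = 0x2F46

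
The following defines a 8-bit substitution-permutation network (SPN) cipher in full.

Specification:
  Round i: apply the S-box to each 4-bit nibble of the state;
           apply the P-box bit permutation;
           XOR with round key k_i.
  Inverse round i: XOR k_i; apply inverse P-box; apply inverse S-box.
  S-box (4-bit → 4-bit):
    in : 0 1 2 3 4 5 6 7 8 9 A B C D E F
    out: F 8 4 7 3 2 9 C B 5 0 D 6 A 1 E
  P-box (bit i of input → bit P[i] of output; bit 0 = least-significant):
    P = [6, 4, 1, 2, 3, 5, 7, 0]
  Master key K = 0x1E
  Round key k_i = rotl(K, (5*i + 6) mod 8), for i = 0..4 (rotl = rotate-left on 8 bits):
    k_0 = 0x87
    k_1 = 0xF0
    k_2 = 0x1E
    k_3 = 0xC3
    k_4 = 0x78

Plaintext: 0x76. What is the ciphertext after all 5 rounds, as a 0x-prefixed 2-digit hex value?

s_0 = plaintext = 0x76
s_1 = Round(s_0, k_0) = 0x42
s_2 = Round(s_1, k_1) = 0xDA
s_3 = Round(s_2, k_2) = 0x3F
s_4 = Round(s_3, k_3) = 0x7D
s_5 = Round(s_4, k_4) = 0xED

0xED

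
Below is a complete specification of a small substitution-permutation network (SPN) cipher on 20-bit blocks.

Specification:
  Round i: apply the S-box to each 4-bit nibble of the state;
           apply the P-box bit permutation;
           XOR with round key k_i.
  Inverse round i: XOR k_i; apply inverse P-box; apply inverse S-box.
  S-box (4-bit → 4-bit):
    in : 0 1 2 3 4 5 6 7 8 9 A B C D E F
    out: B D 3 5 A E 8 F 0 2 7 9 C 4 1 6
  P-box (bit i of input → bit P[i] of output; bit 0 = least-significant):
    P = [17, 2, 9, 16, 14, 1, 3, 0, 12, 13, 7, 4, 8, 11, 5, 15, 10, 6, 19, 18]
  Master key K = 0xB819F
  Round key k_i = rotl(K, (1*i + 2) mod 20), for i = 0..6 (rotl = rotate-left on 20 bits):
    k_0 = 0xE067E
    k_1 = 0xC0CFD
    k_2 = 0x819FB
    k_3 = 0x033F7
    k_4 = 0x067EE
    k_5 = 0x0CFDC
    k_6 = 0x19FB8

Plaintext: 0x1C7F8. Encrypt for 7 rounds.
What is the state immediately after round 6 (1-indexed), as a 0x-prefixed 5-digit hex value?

s_0 = plaintext = 0x1C7F8
s_1 = Round(s_0, k_0) = 0x2B2C4
s_2 = Round(s_1, k_1) = 0xDB9B0
s_3 = Round(s_2, k_2) = 0x3F8FE
s_4 = Round(s_3, k_3) = 0xA3FDD
s_5 = Round(s_4, k_4) = 0x84006
s_6 = Round(s_5, k_5) = 0x137CF
s_7 = Round(s_6, k_6) = 0xDA805

0x137CF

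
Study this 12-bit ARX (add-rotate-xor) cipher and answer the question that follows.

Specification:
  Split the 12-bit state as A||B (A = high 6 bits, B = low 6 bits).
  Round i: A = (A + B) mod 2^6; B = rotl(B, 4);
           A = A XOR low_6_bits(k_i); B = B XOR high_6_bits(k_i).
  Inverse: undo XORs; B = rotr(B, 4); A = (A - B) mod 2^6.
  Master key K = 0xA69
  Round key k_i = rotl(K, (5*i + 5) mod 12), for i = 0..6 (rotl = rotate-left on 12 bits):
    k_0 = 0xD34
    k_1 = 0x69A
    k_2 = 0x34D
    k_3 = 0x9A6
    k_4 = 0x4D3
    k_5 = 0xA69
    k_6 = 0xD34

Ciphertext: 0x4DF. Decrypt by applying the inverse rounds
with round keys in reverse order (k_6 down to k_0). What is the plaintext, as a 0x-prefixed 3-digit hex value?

0x211

s_0 = ciphertext = 0x4DF
s_1 = InvRound(s_0, k_6) = 0xE6E
s_2 = InvRound(s_1, k_5) = 0xD1C
s_3 = InvRound(s_2, k_4) = 0xAFC
s_4 = InvRound(s_3, k_3) = 0x929
s_5 = InvRound(s_4, k_2) = 0x5D2
s_6 = InvRound(s_5, k_1) = 0xB60
s_7 = InvRound(s_6, k_0) = 0x211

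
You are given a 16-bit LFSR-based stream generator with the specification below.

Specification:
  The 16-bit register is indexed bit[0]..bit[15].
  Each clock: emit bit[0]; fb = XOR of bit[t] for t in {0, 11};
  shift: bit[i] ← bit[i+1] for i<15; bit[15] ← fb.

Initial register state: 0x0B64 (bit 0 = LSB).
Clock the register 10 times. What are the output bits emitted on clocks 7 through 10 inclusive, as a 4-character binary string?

1011

reg_0 = 0x0B64
clock 1: out=0, reg = 0x85B2
clock 2: out=0, reg = 0x42D9
clock 3: out=1, reg = 0xA16C
clock 4: out=0, reg = 0x50B6
clock 5: out=0, reg = 0x285B
clock 6: out=1, reg = 0x142D
clock 7: out=1, reg = 0x8A16
clock 8: out=0, reg = 0xC50B
clock 9: out=1, reg = 0xE285
clock 10: out=1, reg = 0xF142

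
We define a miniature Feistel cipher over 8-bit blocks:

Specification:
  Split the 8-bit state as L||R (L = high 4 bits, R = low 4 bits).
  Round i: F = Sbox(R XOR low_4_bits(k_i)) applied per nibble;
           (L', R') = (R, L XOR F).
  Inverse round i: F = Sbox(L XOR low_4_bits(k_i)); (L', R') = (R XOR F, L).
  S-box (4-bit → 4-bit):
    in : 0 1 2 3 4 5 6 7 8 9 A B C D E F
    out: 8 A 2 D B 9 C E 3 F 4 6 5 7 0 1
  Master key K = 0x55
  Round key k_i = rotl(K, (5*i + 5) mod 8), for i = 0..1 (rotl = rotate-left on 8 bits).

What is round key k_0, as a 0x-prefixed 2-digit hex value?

K = 0x55
k_0 = rotl(K, (5*0+5) mod 8) = rotl(K, 5) = 0xAA

0xAA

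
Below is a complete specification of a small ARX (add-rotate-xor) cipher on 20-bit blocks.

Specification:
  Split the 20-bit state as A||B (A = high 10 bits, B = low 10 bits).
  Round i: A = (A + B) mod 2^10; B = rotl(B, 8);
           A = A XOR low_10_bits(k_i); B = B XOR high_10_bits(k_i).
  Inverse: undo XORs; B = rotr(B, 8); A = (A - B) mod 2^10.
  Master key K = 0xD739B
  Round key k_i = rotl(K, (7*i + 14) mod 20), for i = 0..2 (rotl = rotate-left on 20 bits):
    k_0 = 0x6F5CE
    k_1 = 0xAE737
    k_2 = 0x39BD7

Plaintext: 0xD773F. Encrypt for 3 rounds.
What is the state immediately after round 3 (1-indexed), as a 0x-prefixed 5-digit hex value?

s_0 = plaintext = 0xD773F
s_1 = Round(s_0, k_0) = 0xD4A72
s_2 = Round(s_1, k_1) = 0xBCC25
s_3 = Round(s_2, k_2) = 0x33DEF

0x33DEF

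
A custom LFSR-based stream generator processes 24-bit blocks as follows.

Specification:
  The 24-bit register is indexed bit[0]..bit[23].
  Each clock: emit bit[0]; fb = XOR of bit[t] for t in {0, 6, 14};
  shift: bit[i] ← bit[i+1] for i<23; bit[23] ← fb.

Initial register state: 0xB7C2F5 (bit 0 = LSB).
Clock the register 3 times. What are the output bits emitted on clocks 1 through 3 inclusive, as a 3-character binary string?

reg_0 = 0xB7C2F5
clock 1: out=1, reg = 0xDBE17A
clock 2: out=0, reg = 0x6DF0BD
clock 3: out=1, reg = 0x36F85E

101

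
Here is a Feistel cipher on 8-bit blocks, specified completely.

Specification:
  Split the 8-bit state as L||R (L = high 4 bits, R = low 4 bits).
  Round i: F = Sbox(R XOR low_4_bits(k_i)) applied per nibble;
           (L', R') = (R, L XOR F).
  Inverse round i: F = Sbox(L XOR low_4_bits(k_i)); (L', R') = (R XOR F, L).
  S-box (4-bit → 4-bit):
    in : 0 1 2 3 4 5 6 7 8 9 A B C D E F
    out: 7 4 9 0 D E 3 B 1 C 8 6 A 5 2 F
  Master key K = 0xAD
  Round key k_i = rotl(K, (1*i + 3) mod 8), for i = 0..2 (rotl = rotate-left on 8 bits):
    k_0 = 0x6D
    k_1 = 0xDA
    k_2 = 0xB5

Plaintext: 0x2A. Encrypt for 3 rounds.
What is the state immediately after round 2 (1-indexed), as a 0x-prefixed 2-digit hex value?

0x9A

s_0 = plaintext = 0x2A
s_1 = Round(s_0, k_0) = 0xA9
s_2 = Round(s_1, k_1) = 0x9A
s_3 = Round(s_2, k_2) = 0xA6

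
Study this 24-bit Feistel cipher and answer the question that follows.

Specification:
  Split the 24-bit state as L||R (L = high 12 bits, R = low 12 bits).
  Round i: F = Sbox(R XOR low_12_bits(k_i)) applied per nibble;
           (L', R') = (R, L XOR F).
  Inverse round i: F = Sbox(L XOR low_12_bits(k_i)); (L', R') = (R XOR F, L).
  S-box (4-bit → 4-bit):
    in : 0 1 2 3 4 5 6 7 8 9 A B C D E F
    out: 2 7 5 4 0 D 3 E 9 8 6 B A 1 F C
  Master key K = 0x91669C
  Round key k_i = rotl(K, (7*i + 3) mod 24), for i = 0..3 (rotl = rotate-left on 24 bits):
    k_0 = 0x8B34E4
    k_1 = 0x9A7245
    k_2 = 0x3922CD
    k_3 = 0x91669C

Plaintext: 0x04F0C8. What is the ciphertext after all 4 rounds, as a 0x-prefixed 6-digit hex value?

0xE0BC94

s_0 = plaintext = 0x04F0C8
s_1 = Round(s_0, k_0) = 0x0C8015
s_2 = Round(s_1, k_1) = 0x01551A
s_3 = Round(s_2, k_2) = 0x51AE0B
s_4 = Round(s_3, k_3) = 0xE0BC94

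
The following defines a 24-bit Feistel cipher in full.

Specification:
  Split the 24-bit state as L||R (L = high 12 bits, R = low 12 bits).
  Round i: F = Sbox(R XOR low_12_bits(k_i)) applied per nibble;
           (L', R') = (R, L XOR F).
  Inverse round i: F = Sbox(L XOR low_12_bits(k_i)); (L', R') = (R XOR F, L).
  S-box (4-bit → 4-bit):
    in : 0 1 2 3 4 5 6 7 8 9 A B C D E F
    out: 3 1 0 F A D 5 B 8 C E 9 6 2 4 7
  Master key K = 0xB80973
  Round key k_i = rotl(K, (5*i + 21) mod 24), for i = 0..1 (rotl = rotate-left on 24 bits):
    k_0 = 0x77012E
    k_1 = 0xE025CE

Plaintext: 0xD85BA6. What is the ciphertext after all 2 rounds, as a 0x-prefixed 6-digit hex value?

s_0 = plaintext = 0xD85BA6
s_1 = Round(s_0, k_0) = 0xBA630D
s_2 = Round(s_1, k_1) = 0x30DEC9

0x30DEC9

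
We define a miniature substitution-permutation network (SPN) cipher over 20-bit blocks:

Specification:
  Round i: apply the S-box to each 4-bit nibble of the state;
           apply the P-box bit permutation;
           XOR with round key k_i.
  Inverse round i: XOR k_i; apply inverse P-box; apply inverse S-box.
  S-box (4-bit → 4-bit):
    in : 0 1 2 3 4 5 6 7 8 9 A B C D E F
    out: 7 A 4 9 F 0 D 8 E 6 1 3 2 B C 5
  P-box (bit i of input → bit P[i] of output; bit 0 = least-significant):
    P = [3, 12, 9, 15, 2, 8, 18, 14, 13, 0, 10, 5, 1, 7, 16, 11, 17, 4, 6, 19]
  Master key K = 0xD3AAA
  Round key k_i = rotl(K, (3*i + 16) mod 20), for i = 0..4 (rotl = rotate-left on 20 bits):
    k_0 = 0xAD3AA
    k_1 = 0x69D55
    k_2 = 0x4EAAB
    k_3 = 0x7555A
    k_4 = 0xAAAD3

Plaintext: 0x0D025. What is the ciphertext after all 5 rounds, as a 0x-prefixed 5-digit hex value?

0x1BAB5

s_0 = plaintext = 0x0D025
s_1 = Round(s_0, k_0) = 0xCFF79
s_2 = Round(s_1, k_1) = 0x7EB47
s_3 = Round(s_2, k_2) = 0x903AE
s_4 = Round(s_3, k_3) = 0x6F7AC
s_5 = Round(s_4, k_4) = 0x1BAB5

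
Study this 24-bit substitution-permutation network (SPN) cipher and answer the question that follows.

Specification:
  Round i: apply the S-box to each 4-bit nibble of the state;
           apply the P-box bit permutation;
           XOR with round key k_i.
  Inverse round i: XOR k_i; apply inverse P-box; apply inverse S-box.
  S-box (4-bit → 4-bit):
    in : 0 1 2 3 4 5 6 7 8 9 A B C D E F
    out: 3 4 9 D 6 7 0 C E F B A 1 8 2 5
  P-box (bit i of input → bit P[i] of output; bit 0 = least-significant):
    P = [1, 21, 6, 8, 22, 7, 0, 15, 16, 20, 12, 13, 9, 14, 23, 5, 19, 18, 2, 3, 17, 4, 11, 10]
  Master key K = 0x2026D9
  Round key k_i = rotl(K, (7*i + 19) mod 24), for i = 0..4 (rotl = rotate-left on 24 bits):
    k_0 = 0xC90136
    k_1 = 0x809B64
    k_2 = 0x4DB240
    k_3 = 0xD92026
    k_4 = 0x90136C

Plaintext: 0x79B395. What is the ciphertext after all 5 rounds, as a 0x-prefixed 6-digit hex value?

0x79099D

s_0 = plaintext = 0x79B395
s_1 = Round(s_0, k_0) = 0xA4FDD9
s_2 = Round(s_1, k_1) = 0x263C32
s_3 = Round(s_2, k_2) = 0x8E3563
s_4 = Round(s_3, k_3) = 0x4C3F54
s_5 = Round(s_4, k_4) = 0x79099D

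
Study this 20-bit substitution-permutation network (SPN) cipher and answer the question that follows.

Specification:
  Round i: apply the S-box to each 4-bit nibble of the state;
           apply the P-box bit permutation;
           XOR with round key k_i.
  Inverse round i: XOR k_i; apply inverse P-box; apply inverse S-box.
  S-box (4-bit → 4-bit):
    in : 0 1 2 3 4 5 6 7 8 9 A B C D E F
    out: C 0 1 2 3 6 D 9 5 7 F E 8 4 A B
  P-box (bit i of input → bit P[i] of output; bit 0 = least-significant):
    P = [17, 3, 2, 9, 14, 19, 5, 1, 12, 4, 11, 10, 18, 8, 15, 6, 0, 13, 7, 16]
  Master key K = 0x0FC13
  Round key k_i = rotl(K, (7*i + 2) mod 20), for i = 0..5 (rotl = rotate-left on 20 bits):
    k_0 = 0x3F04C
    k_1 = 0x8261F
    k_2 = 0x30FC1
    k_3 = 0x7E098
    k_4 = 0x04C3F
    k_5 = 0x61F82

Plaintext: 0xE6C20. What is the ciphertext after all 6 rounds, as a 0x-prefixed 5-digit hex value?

s_0 = plaintext = 0xE6C20
s_1 = Round(s_0, k_0) = 0x61608
s_2 = Round(s_1, k_1) = 0xB3AB8
s_3 = Round(s_2, k_2) = 0x83277
s_4 = Round(s_3, k_3) = 0x5B31B
s_5 = Round(s_4, k_4) = 0x0EFE3
s_6 = Round(s_5, k_5) = 0xF0A58

0xF0A58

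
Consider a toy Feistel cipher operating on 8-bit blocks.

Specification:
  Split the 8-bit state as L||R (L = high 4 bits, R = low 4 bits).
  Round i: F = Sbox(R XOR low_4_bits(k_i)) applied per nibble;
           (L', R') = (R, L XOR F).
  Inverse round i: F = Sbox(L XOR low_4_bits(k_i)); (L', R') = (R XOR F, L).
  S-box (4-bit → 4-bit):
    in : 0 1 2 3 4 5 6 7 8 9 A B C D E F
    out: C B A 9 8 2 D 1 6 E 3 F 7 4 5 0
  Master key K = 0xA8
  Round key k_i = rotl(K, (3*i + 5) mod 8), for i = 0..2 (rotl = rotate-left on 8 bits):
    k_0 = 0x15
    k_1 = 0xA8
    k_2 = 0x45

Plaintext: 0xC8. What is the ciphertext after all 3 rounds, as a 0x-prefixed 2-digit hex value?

0x43

s_0 = plaintext = 0xC8
s_1 = Round(s_0, k_0) = 0x88
s_2 = Round(s_1, k_1) = 0x84
s_3 = Round(s_2, k_2) = 0x43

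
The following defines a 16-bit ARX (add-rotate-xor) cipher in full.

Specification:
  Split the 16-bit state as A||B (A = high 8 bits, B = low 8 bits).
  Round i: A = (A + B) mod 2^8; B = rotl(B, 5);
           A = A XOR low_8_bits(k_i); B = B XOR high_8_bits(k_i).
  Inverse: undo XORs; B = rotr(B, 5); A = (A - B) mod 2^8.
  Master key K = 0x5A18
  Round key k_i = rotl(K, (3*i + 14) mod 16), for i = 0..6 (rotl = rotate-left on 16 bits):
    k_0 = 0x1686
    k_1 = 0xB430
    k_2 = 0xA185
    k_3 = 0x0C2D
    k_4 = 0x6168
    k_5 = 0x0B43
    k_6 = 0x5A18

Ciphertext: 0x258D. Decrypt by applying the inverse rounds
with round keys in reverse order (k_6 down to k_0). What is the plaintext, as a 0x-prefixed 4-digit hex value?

s_0 = ciphertext = 0x258D
s_1 = InvRound(s_0, k_6) = 0x7FBE
s_2 = InvRound(s_1, k_5) = 0x8FAD
s_3 = InvRound(s_2, k_4) = 0x8166
s_4 = InvRound(s_3, k_3) = 0x5953
s_5 = InvRound(s_4, k_2) = 0x4597
s_6 = InvRound(s_5, k_1) = 0x5C19
s_7 = InvRound(s_6, k_0) = 0x6278

0x6278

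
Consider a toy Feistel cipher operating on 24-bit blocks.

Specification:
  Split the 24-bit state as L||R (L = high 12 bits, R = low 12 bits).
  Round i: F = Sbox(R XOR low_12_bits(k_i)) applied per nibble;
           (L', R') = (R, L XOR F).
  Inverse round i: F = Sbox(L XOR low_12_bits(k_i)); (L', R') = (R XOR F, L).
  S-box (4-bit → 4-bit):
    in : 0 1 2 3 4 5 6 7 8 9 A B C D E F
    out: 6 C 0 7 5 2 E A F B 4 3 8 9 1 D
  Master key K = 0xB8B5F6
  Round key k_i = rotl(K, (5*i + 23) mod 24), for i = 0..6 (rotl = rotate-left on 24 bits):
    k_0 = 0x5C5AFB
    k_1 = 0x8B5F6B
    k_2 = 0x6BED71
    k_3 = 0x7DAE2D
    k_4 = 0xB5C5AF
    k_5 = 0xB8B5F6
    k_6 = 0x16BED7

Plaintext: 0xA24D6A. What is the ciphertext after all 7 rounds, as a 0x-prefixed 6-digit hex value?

s_0 = plaintext = 0xA24D6A
s_1 = Round(s_0, k_0) = 0xD6A098
s_2 = Round(s_1, k_1) = 0x0980BD
s_3 = Round(s_2, k_2) = 0x0BD910
s_4 = Round(s_3, k_3) = 0x910AC4
s_5 = Round(s_4, k_4) = 0xAC44F3
s_6 = Round(s_5, k_5) = 0x4F36A6
s_7 = Round(s_6, k_6) = 0x6A6B5F

0x6A6B5F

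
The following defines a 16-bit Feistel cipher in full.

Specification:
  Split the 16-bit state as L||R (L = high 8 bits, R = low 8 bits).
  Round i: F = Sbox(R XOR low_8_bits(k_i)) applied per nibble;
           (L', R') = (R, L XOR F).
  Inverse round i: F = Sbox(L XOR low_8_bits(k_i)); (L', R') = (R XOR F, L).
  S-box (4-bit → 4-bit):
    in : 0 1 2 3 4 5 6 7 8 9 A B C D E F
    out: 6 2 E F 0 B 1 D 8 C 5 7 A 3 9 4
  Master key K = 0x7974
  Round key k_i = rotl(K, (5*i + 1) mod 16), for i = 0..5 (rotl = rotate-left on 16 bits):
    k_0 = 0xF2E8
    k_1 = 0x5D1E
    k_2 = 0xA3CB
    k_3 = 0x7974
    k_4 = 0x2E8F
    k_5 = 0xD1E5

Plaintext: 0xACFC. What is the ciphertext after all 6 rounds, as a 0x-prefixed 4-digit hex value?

s_0 = plaintext = 0xACFC
s_1 = Round(s_0, k_0) = 0xFC8C
s_2 = Round(s_1, k_1) = 0x8C32
s_3 = Round(s_2, k_2) = 0x32C0
s_4 = Round(s_3, k_3) = 0xC042
s_5 = Round(s_4, k_4) = 0x4263
s_6 = Round(s_5, k_5) = 0x63C3

0x63C3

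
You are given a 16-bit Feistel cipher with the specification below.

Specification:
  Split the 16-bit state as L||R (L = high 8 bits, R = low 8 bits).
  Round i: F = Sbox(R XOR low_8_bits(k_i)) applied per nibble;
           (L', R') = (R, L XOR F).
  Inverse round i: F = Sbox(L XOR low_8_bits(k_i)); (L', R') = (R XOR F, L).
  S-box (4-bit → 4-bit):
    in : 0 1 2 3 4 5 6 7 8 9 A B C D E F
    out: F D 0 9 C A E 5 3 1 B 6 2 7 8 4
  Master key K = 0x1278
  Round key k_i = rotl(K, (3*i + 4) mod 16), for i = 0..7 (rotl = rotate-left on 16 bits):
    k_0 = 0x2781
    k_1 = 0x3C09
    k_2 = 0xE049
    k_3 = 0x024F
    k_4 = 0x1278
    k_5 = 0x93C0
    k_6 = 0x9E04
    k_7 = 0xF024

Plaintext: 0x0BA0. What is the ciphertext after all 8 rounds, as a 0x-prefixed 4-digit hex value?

0x19EC

s_0 = plaintext = 0x0BA0
s_1 = Round(s_0, k_0) = 0xA006
s_2 = Round(s_1, k_1) = 0x0654
s_3 = Round(s_2, k_2) = 0x54D1
s_4 = Round(s_3, k_3) = 0xD14C
s_5 = Round(s_4, k_4) = 0x4C4D
s_6 = Round(s_5, k_5) = 0x4D7B
s_7 = Round(s_6, k_6) = 0x7B19
s_8 = Round(s_7, k_7) = 0x19EC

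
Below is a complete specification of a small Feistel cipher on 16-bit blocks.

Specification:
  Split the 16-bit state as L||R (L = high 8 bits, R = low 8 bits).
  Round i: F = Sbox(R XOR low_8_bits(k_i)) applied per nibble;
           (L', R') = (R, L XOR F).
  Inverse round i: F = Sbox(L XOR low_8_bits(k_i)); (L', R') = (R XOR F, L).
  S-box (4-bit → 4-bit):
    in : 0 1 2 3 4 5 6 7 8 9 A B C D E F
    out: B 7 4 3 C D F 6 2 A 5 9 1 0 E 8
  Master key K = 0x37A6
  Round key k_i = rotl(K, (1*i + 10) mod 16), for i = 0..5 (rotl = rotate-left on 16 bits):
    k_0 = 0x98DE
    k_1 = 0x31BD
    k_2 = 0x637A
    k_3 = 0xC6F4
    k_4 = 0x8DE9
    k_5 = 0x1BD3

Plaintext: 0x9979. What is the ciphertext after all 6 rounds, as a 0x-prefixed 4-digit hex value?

s_0 = plaintext = 0x9979
s_1 = Round(s_0, k_0) = 0x79CF
s_2 = Round(s_1, k_1) = 0xCF1D
s_3 = Round(s_2, k_2) = 0x1D39
s_4 = Round(s_3, k_3) = 0x390D
s_5 = Round(s_4, k_4) = 0x0DD5
s_6 = Round(s_5, k_5) = 0xD5B2

0xD5B2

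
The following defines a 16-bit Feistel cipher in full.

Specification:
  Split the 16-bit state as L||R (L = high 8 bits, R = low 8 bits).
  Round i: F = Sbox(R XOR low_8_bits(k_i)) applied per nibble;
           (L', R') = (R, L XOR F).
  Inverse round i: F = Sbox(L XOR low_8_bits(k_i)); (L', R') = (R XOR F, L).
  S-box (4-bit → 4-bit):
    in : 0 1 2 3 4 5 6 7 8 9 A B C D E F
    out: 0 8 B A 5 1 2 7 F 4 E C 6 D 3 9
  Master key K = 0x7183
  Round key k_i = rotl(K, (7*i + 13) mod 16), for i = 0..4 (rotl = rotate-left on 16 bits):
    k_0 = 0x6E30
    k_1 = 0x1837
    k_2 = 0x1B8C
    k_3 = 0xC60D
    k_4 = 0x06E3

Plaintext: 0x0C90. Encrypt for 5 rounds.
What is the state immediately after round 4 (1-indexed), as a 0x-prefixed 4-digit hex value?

0x8CB4

s_0 = plaintext = 0x0C90
s_1 = Round(s_0, k_0) = 0x90EC
s_2 = Round(s_1, k_1) = 0xEC4C
s_3 = Round(s_2, k_2) = 0x4C8C
s_4 = Round(s_3, k_3) = 0x8CB4
s_5 = Round(s_4, k_4) = 0xB49B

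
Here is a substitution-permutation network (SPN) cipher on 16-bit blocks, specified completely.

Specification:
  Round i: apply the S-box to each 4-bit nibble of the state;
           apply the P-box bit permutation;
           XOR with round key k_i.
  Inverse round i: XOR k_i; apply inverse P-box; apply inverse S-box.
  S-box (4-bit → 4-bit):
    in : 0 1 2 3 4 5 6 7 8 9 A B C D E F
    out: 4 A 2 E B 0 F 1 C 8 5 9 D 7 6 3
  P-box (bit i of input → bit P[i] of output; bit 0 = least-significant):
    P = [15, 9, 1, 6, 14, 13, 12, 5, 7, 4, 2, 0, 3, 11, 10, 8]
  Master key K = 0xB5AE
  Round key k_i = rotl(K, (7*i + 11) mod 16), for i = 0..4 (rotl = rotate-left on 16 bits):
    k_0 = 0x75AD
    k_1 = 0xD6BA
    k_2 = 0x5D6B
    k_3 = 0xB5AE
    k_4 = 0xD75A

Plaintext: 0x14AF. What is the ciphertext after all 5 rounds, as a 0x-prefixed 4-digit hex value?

0x2608

s_0 = plaintext = 0x14AF
s_1 = Round(s_0, k_0) = 0xAE3C
s_2 = Round(s_1, k_1) = 0x62C4
s_3 = Round(s_2, k_2) = 0x8213
s_4 = Round(s_3, k_3) = 0x92DC
s_5 = Round(s_4, k_4) = 0x2608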